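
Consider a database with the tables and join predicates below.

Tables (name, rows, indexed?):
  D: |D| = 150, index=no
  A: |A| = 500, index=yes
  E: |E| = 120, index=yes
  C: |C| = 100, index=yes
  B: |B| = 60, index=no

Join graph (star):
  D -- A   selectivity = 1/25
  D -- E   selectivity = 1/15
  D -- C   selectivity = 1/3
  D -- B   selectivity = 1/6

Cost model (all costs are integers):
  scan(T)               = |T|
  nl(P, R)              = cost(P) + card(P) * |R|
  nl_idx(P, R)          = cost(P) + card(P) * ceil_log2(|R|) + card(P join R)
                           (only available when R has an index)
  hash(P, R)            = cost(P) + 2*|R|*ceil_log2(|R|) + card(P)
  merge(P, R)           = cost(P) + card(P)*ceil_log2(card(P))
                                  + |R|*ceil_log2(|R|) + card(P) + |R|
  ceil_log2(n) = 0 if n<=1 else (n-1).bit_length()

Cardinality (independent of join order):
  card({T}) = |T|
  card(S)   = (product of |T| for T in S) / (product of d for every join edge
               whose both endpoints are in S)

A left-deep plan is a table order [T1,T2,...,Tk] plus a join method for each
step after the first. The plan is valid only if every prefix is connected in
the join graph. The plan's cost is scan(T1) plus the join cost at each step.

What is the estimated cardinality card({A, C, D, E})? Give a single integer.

Tables in S: A(500), C(100), D(150), E(120)
Edges inside S: D-A(d=25), D-E(d=15), D-C(d=3)
numerator = 500 * 100 * 150 * 120 = 900000000
denominator = 25 * 15 * 3 = 1125
card(S) = 900000000 / 1125 = 800000

800000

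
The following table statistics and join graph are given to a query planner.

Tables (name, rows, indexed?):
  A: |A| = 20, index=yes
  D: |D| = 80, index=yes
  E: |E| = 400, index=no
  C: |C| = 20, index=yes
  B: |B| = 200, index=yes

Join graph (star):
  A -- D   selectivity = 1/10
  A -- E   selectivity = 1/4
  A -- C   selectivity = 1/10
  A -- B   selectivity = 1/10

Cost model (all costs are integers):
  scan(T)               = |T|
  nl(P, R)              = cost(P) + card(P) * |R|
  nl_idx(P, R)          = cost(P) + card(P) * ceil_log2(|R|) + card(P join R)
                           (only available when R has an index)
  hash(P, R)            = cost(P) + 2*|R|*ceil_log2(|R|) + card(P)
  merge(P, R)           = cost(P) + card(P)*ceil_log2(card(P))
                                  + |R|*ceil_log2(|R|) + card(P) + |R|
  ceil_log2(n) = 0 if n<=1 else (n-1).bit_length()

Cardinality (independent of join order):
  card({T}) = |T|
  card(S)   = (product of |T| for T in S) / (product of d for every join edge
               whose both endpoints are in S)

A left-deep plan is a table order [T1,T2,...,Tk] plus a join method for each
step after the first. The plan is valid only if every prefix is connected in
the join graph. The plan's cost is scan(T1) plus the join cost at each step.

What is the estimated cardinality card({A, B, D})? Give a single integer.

3200

Tables in S: A(20), B(200), D(80)
Edges inside S: A-D(d=10), A-B(d=10)
numerator = 20 * 200 * 80 = 320000
denominator = 10 * 10 = 100
card(S) = 320000 / 100 = 3200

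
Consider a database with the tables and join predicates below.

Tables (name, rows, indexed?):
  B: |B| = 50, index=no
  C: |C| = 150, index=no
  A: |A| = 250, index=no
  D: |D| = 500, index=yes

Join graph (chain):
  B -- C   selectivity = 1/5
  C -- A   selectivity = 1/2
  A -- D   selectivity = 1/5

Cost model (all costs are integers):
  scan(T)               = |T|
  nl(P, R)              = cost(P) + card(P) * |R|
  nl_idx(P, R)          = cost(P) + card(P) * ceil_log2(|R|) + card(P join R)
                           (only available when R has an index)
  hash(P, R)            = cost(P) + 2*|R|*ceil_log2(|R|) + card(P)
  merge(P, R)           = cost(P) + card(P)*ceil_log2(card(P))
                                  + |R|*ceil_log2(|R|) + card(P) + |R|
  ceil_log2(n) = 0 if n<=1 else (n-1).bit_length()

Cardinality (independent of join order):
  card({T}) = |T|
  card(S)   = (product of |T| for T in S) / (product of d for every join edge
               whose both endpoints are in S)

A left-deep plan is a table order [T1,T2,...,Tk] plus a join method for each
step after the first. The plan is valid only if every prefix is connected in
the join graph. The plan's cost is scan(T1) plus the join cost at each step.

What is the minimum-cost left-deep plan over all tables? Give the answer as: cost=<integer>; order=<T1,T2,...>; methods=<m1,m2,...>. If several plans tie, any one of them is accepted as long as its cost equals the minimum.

cost=202900; order=C,B,A,D; methods=hash,hash,hash

Selinger DP (subsets sized 1..n):
  {B}: scan cost=50, card=50
  {C}: scan cost=150, card=150
  {A}: scan cost=250, card=250
  {D}: scan cost=500, card=500
  {BC}: card=1500; try (B,hash)→900, (C,merge)→1750, (B,merge)→1850, (C,hash)→2500, (C,nl)→7550, (B,nl)→7650; best=900 via (B,hash)
  {AC}: card=18750; try (C,hash)→2900, (A,merge)→3750, (C,merge)→3850, (A,hash)→4300, (A,nl)→37650, (C,nl)→37750; best=2900 via (C,hash)
  {AD}: card=25000; try (A,hash)→5000, (D,merge)→7500, (A,merge)→7750, (D,hash)→9500, (D,nl_idx)→27500, (D,nl)→125250 …(+1); best=5000 via (A,hash)
  {ABC}: card=187500; try (A,hash)→6400, (A,merge)→21150, (B,hash)→22250, (B,merge)→303250, (A,nl)→375900, (B,nl)→940400; best=6400 via (A,hash)
  {ACD}: card=1875000; try (D,hash)→30650, (C,hash)→32400, (D,merge)→307900, (C,merge)→406350, (D,nl_idx)→2046650, (C,nl)→3755000 …(+1); best=30650 via (D,hash)
  {ABCD}: card=18750000; try (D,hash)→202900, (B,hash)→1906250, (D,merge)→3573900, (D,nl_idx)→20443900, (B,merge)→41281000, (D,nl)→93756400 …(+1); best=202900 via (D,hash)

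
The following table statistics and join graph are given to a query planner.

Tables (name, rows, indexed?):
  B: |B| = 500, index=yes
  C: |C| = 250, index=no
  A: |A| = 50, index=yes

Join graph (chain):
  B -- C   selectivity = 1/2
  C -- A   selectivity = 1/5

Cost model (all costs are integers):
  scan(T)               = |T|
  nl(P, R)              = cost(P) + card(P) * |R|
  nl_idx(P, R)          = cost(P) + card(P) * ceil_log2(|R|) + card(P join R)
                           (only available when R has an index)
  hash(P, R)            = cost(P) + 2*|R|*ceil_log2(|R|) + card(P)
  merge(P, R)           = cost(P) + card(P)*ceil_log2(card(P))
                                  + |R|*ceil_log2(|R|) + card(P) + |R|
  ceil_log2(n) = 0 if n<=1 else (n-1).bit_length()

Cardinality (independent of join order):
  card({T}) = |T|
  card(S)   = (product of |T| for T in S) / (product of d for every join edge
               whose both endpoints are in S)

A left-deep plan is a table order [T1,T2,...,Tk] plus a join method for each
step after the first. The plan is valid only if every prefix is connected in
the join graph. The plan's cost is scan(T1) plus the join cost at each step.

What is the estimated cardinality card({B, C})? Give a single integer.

Tables in S: B(500), C(250)
Edges inside S: B-C(d=2)
numerator = 500 * 250 = 125000
denominator = 2 = 2
card(S) = 125000 / 2 = 62500

62500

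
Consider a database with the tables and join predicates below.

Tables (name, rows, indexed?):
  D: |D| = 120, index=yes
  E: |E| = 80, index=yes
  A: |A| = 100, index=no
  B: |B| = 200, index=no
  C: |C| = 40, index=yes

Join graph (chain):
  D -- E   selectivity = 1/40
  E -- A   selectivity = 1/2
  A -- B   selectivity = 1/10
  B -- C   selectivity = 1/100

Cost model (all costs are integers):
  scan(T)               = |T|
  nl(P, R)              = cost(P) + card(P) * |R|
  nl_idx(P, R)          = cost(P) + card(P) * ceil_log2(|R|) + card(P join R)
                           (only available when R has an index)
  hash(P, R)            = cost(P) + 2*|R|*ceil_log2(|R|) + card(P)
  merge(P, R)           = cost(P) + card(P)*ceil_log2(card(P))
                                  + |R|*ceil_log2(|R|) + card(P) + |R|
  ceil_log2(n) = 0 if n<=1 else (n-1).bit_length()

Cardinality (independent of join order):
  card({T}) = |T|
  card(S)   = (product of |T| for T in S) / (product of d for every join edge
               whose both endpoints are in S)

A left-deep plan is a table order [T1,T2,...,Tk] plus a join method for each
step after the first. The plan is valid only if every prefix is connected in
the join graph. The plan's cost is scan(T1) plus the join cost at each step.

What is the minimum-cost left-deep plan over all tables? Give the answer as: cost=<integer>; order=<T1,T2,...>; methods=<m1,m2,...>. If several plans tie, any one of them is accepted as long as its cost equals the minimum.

Selinger DP (subsets sized 1..n):
  {D}: scan cost=120, card=120
  {E}: scan cost=80, card=80
  {A}: scan cost=100, card=100
  {B}: scan cost=200, card=200
  {C}: scan cost=40, card=40
  {DE}: card=240; try (D,nl_idx)→880, (E,nl_idx)→1200, (E,hash)→1360, (D,merge)→1680, (E,merge)→1720, (D,hash)→1840 …(+2); best=880 via (D,nl_idx)
  {AE}: card=4000; try (E,hash)→1320, (A,merge)→1520, (E,merge)→1540, (A,hash)→1560, (E,nl_idx)→4800, (A,nl)→8080 …(+1); best=1320 via (E,hash)
  {AB}: card=2000; try (A,hash)→1800, (B,merge)→2700, (A,merge)→2800, (B,hash)→3400, (B,nl)→20100, (A,nl)→20200; best=1800 via (A,hash)
  {BC}: card=80; try (C,hash)→880, (C,nl_idx)→1480, (B,merge)→2120, (C,merge)→2280, (B,hash)→3280, (B,nl)→8040 …(+1); best=880 via (C,hash)
  {ADE}: card=12000; try (A,hash)→2520, (A,merge)→3840, (D,hash)→7000, (A,nl)→24880, (D,nl_idx)→41320, (D,merge)→54280 …(+1); best=2520 via (A,hash)
  {ABE}: card=80000; try (E,hash)→4920, (B,hash)→8520, (E,merge)→26440, (B,merge)→55120, (E,nl_idx)→95800, (E,nl)→161800 …(+1); best=4920 via (E,hash)
  {ABC}: card=800; try (A,merge)→2320, (A,hash)→2360, (C,hash)→4280, (A,nl)→8880, (C,nl_idx)→14600, (C,merge)→26080 …(+1); best=2320 via (A,merge)
  {ABDE}: card=240000; try (B,hash)→17720, (D,hash)→86600, (B,merge)→184320, (D,nl_idx)→804920, (D,merge)→1445880, (B,nl)→2402520 …(+1); best=17720 via (B,hash)
  {ABCE}: card=32000; try (E,hash)→4240, (E,merge)→11760, (E,nl_idx)→39920, (E,nl)→66320, (C,hash)→85400, (C,nl_idx)→516920 …(+2); best=4240 via (E,hash)
  {ABCDE}: card=96000; try (D,hash)→37920, (C,hash)→258200, (D,nl_idx)→324240, (D,merge)→517200, (C,nl_idx)→1553720, (D,nl)→3844240 …(+2); best=37920 via (D,hash)

cost=37920; order=B,C,A,E,D; methods=hash,merge,hash,hash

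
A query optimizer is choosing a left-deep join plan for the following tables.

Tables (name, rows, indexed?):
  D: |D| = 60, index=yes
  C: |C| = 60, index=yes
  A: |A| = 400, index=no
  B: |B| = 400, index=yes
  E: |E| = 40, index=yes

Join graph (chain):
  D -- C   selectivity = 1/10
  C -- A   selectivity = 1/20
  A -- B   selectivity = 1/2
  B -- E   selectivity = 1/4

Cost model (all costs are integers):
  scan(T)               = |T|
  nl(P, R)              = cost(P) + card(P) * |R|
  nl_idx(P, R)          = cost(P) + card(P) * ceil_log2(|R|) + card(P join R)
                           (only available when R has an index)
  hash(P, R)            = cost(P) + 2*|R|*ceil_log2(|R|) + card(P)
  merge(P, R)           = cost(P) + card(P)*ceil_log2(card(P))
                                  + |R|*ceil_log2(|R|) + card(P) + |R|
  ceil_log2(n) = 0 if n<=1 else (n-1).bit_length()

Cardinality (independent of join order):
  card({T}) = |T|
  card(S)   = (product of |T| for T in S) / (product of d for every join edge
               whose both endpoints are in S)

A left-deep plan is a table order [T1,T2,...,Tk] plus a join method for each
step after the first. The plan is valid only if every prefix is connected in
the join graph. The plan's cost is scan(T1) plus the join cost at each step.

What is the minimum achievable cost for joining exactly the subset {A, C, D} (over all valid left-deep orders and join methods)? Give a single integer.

Selinger DP over subsets of {A,C,D}:
  {D}: scan cost=60, card=60
  {C}: scan cost=60, card=60
  {A}: scan cost=400, card=400
  {CD}: card=360; try (D,nl_idx)→780, (C,nl_idx)→780, (D,hash)→840, (C,hash)→840, (D,merge)→900, (C,merge)→900 …(+2); best=780 via (D,nl_idx)
  {AC}: card=1200; try (C,hash)→1520, (C,nl_idx)→4000, (A,merge)→4480, (C,merge)→4820, (A,hash)→7320, (A,nl)→24060 …(+1); best=1520 via (C,hash)
  {ACD}: card=7200; try (D,hash)→3440, (A,hash)→8340, (A,merge)→8380, (D,nl_idx)→15920, (D,merge)→16340, (D,nl)→73520 …(+1); best=3440 via (D,hash)

3440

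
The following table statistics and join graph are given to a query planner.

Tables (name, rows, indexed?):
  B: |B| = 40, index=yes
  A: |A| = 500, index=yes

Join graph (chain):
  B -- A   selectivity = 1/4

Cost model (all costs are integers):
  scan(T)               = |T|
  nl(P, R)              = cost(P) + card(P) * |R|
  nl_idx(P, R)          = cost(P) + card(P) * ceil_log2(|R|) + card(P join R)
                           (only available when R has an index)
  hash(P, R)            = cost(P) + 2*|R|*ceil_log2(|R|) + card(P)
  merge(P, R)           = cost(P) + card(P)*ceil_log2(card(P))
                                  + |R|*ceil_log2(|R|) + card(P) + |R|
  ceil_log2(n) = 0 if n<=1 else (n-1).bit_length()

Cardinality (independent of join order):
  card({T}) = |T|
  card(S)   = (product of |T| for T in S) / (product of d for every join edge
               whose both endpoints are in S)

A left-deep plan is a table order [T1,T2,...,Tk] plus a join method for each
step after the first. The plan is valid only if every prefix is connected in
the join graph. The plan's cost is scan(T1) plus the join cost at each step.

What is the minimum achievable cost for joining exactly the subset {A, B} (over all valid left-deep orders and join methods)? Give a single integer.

1480

Selinger DP over subsets of {A,B}:
  {B}: scan cost=40, card=40
  {A}: scan cost=500, card=500
  {AB}: card=5000; try (B,hash)→1480, (A,merge)→5320, (A,nl_idx)→5400, (B,merge)→5780, (B,nl_idx)→8500, (A,hash)→9080 …(+2); best=1480 via (B,hash)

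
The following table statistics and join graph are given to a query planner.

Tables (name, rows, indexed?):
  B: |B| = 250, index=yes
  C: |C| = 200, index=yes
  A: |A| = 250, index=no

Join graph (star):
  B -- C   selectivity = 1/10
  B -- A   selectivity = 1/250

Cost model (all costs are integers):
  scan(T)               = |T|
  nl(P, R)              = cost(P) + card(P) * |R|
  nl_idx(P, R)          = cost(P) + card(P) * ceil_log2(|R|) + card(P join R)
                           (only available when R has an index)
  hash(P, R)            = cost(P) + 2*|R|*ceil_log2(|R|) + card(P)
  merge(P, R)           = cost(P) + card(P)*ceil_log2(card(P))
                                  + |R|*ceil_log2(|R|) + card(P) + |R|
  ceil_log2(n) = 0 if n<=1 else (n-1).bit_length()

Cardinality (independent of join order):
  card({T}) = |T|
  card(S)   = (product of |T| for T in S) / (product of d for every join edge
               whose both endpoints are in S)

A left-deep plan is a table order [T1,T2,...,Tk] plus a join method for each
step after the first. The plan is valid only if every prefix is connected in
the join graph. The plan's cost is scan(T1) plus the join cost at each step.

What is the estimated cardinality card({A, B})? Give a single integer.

Tables in S: A(250), B(250)
Edges inside S: B-A(d=250)
numerator = 250 * 250 = 62500
denominator = 250 = 250
card(S) = 62500 / 250 = 250

250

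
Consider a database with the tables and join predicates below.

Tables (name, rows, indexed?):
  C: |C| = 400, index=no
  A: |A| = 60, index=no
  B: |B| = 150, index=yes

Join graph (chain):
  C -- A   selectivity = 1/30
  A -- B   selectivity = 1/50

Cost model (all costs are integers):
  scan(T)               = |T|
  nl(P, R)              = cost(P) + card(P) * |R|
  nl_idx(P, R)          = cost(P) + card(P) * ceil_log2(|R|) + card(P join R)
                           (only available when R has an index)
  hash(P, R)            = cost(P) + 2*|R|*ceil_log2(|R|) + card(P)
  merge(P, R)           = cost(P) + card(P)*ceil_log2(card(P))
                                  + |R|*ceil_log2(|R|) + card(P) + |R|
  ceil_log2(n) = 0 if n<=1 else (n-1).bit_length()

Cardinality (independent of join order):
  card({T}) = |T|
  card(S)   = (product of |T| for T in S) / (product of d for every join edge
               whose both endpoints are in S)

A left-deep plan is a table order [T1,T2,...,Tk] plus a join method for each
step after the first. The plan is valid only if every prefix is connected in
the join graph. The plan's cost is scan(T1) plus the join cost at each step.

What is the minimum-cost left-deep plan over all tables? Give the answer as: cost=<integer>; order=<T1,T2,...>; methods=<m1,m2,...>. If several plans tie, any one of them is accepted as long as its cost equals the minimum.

cost=4720; order=C,A,B; methods=hash,hash

Selinger DP (subsets sized 1..n):
  {C}: scan cost=400, card=400
  {A}: scan cost=60, card=60
  {B}: scan cost=150, card=150
  {AC}: card=800; try (A,hash)→1520, (C,merge)→4480, (A,merge)→4820, (C,hash)→7320, (C,nl)→24060, (A,nl)→24400; best=1520 via (A,hash)
  {AB}: card=180; try (B,nl_idx)→720, (A,hash)→1020, (B,merge)→1830, (A,merge)→1920, (B,hash)→2520, (B,nl)→9060 …(+1); best=720 via (B,nl_idx)
  {ABC}: card=2400; try (B,hash)→4720, (C,merge)→6340, (C,hash)→8100, (B,nl_idx)→10320, (B,merge)→11670, (C,nl)→72720 …(+1); best=4720 via (B,hash)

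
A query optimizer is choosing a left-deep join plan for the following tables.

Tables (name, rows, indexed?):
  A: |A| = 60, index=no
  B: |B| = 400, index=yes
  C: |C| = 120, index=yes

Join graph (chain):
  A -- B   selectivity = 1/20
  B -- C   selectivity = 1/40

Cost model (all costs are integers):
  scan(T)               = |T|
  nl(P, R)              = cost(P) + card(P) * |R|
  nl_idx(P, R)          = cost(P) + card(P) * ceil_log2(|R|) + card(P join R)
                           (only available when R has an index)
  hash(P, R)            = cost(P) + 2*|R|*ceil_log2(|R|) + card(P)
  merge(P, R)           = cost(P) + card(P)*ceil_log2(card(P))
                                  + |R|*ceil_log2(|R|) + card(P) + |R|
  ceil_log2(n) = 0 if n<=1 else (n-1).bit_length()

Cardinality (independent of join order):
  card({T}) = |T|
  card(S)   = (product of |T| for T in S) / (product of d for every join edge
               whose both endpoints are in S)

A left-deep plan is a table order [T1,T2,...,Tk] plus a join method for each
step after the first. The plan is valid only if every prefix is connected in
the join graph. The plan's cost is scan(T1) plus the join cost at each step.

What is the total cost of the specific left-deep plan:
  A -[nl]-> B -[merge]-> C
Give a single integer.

39420

step 1: scan A: cost=60, card=60
step 2: join B via nl
    card(P join B) = 60*400/(20) = 1200
    cost = 60 + 60*400 = 24060
step 3: join C via merge
    card(P join C) = 1200*120/(40) = 3600
    cost = 24060 + 1200*11 + 120*7 + 1200 + 120 = 39420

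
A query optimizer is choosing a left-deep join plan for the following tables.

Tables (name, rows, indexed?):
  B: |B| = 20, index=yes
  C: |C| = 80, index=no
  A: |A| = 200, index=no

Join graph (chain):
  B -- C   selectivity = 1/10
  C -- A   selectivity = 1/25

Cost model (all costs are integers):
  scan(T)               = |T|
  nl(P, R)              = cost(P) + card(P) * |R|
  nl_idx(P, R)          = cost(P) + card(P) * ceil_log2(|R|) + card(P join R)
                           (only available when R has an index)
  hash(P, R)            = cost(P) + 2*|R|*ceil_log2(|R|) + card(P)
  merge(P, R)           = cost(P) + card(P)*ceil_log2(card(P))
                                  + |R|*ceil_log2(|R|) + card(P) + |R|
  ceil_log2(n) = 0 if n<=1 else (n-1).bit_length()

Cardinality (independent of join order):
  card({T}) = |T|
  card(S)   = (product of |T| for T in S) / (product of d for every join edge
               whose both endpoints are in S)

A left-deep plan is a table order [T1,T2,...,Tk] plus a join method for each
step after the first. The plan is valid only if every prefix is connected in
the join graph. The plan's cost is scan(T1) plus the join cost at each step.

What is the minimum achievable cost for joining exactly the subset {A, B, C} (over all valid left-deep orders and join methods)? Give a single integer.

Selinger DP over subsets of {A,B,C}:
  {B}: scan cost=20, card=20
  {C}: scan cost=80, card=80
  {A}: scan cost=200, card=200
  {BC}: card=160; try (B,hash)→360, (B,nl_idx)→640, (C,merge)→780, (B,merge)→840, (C,hash)→1160, (C,nl)→1620 …(+1); best=360 via (B,hash)
  {AC}: card=640; try (C,hash)→1520, (A,merge)→2520, (C,merge)→2640, (A,hash)→3360, (A,nl)→16080, (C,nl)→16200; best=1520 via (C,hash)
  {ABC}: card=1280; try (B,hash)→2360, (A,merge)→3600, (A,hash)→3720, (B,nl_idx)→6000, (B,merge)→8680, (B,nl)→14320 …(+1); best=2360 via (B,hash)

2360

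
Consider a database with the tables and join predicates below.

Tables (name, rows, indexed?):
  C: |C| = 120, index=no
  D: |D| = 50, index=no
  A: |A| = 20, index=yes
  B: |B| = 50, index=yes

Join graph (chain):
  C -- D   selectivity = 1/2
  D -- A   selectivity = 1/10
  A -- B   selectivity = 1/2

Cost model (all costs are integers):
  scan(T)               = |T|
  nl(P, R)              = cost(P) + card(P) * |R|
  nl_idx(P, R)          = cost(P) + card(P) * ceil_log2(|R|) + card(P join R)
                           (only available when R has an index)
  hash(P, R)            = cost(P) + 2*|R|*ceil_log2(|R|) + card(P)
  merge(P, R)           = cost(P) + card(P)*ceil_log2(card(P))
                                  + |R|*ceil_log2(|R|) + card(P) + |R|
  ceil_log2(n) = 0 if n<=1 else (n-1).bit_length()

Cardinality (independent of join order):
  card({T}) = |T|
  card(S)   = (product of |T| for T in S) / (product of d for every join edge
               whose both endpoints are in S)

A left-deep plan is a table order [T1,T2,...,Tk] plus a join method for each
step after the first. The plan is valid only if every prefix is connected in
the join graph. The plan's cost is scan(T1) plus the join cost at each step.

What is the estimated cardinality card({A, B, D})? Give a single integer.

Tables in S: A(20), B(50), D(50)
Edges inside S: D-A(d=10), A-B(d=2)
numerator = 20 * 50 * 50 = 50000
denominator = 10 * 2 = 20
card(S) = 50000 / 20 = 2500

2500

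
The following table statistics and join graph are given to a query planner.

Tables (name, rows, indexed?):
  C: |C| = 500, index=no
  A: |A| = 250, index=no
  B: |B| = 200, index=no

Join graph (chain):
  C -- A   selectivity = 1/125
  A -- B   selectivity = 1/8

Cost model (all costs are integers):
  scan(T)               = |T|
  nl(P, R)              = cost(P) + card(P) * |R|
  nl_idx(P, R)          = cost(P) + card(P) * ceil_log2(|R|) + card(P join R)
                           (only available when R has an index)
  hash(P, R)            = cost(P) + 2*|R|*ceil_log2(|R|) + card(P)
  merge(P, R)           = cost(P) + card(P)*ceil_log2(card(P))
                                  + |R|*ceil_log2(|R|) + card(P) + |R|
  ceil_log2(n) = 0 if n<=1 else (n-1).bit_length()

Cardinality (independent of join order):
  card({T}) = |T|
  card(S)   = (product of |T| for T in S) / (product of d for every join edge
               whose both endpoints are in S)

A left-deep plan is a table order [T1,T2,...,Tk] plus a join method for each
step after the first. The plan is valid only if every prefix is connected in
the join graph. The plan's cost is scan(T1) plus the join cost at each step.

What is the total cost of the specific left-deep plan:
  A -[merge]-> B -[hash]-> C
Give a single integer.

step 1: scan A: cost=250, card=250
step 2: join B via merge
    card(P join B) = 250*200/(8) = 6250
    cost = 250 + 250*8 + 200*8 + 250 + 200 = 4300
step 3: join C via hash
    card(P join C) = 6250*500/(125) = 25000
    cost = 4300 + 2*500*9 + 6250 = 19550

19550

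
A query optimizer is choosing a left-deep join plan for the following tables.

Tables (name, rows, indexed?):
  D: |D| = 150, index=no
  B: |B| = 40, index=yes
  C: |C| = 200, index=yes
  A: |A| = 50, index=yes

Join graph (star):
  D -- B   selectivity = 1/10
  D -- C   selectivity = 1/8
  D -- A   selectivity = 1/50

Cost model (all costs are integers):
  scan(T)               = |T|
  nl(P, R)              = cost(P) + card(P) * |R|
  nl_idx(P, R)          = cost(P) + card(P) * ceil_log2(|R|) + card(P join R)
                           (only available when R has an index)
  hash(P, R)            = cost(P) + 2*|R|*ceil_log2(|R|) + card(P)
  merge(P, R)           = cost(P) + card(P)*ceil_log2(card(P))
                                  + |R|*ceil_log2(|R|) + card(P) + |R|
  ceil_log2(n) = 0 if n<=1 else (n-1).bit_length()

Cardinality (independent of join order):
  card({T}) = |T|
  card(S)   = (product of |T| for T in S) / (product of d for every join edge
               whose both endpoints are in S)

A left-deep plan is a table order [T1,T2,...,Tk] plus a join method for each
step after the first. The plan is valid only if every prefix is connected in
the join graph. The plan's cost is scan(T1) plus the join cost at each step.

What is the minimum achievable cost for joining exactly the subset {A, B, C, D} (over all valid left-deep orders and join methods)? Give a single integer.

Selinger DP over subsets of {A,B,C,D}:
  {D}: scan cost=150, card=150
  {B}: scan cost=40, card=40
  {C}: scan cost=200, card=200
  {A}: scan cost=50, card=50
  {BD}: card=600; try (B,hash)→780, (B,nl_idx)→1650, (D,merge)→1670, (B,merge)→1780, (D,hash)→2480, (D,nl)→6040 …(+1); best=780 via (B,hash)
  {CD}: card=3750; try (D,hash)→2800, (C,merge)→3300, (D,merge)→3350, (C,hash)→3500, (C,nl_idx)→5100, (C,nl)→30150 …(+1); best=2800 via (D,hash)
  {AD}: card=150; try (A,hash)→900, (A,nl_idx)→1200, (D,merge)→1750, (A,merge)→1850, (D,hash)→2500, (D,nl)→7550 …(+1); best=900 via (A,hash)
  {BCD}: card=15000; try (C,hash)→4580, (B,hash)→7030, (C,merge)→9180, (C,nl_idx)→20580, (B,nl_idx)→40300, (B,merge)→51830 …(+2); best=4580 via (C,hash)
  {ABD}: card=600; try (B,hash)→1530, (A,hash)→1980, (B,nl_idx)→2400, (B,merge)→2530, (A,nl_idx)→4980, (B,nl)→6900 …(+2); best=1530 via (B,hash)
  {ACD}: card=3750; try (C,merge)→4050, (C,hash)→4250, (C,nl_idx)→5850, (A,hash)→7150, (A,nl_idx)→29050, (C,nl)→30900 …(+2); best=4050 via (C,merge)
  {ABCD}: card=15000; try (C,hash)→5330, (B,hash)→8280, (C,merge)→9930, (A,hash)→20180, (C,nl_idx)→21330, (B,nl_idx)→41550 …(+6); best=5330 via (C,hash)

5330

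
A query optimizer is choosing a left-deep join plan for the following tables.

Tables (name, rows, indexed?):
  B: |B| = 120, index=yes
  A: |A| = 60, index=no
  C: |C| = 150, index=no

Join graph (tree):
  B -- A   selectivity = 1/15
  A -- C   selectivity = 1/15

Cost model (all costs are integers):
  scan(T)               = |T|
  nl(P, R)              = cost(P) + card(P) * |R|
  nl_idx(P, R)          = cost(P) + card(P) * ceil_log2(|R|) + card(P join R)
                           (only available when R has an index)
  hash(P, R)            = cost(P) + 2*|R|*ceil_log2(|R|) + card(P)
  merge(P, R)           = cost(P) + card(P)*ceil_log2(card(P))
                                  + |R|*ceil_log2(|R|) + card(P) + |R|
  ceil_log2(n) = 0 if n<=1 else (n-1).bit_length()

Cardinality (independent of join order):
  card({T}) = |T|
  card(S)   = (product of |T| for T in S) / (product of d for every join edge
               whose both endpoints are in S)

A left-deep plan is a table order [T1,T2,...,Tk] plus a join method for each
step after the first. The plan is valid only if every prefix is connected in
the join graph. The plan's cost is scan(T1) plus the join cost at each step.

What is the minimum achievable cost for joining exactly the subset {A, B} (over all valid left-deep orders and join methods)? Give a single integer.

Selinger DP over subsets of {A,B}:
  {B}: scan cost=120, card=120
  {A}: scan cost=60, card=60
  {AB}: card=480; try (B,nl_idx)→960, (A,hash)→960, (B,merge)→1440, (A,merge)→1500, (B,hash)→1800, (B,nl)→7260 …(+1); best=960 via (B,nl_idx)

960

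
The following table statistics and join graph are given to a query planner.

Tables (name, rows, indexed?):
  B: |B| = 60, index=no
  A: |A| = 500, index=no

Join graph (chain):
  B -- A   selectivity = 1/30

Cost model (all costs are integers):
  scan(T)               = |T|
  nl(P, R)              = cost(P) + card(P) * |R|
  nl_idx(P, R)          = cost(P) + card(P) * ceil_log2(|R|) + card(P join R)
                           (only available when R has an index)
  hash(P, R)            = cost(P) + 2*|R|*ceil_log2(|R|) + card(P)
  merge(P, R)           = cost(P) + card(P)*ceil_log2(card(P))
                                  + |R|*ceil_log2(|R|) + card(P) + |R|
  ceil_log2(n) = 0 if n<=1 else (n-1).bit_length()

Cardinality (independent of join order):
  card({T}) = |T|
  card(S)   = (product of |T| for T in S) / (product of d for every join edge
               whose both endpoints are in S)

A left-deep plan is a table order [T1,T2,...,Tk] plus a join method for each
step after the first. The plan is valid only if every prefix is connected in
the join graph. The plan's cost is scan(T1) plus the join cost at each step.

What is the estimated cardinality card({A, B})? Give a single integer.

1000

Tables in S: A(500), B(60)
Edges inside S: B-A(d=30)
numerator = 500 * 60 = 30000
denominator = 30 = 30
card(S) = 30000 / 30 = 1000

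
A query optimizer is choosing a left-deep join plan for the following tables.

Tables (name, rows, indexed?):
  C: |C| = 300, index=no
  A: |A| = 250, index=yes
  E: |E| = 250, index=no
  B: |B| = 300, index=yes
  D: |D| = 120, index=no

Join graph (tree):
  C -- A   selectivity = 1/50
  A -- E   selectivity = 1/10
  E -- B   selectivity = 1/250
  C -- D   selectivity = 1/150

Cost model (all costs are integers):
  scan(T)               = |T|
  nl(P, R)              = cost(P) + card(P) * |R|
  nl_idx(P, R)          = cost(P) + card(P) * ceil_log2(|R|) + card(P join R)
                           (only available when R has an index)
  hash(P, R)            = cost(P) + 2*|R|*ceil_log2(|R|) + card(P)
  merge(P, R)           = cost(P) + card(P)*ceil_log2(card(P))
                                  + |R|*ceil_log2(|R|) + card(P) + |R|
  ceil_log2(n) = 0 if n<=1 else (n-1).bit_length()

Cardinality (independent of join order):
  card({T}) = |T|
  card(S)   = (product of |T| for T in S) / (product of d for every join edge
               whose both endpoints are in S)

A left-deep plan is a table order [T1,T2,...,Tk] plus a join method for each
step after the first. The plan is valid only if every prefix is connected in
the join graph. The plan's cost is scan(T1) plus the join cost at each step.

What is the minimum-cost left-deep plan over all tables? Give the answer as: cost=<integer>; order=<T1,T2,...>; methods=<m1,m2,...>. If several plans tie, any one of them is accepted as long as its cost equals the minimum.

cost=46000; order=C,D,A,E,B; methods=hash,nl_idx,hash,hash

Selinger DP (subsets sized 1..n):
  {C}: scan cost=300, card=300
  {A}: scan cost=250, card=250
  {E}: scan cost=250, card=250
  {B}: scan cost=300, card=300
  {D}: scan cost=120, card=120
  {AC}: card=1500; try (A,nl_idx)→4200, (A,hash)→4600, (C,merge)→5500, (A,merge)→5550, (C,hash)→5900, (C,nl)→75250 …(+1); best=4200 via (A,nl_idx)
  {CD}: card=240; try (D,hash)→2280, (C,merge)→4080, (D,merge)→4260, (C,hash)→5640, (C,nl)→36120, (D,nl)→36300; best=2280 via (D,hash)
  {AE}: card=6250; try (E,hash)→4500, (A,hash)→4500, (E,merge)→4750, (A,merge)→4750, (A,nl_idx)→8500, (E,nl)→62750 …(+1); best=4500 via (E,hash)
  {BE}: card=300; try (B,nl_idx)→2800, (E,hash)→4600, (B,merge)→5500, (E,merge)→5550, (B,hash)→5900, (B,nl)→75250 …(+1); best=2800 via (B,nl_idx)
  {ACE}: card=37500; try (E,hash)→9700, (C,hash)→16150, (E,merge)→24450, (C,merge)→95000, (E,nl)→379200, (C,nl)→1879500; best=9700 via (E,hash)
  {ACD}: card=1200; try (A,nl_idx)→5400, (A,hash)→6520, (A,merge)→6690, (D,hash)→7380, (D,merge)→23160, (A,nl)→62280 …(+1); best=5400 via (A,nl_idx)
  {ABE}: card=7500; try (A,hash)→7100, (A,merge)→8050, (A,nl_idx)→12700, (B,hash)→16150, (B,nl_idx)→68250, (A,nl)→77800 …(+2); best=7100 via (A,hash)
  {ABCE}: card=45000; try (C,hash)→20000, (B,hash)→52600, (C,merge)→115100, (B,nl_idx)→392200, (B,merge)→650200, (C,nl)→2257100 …(+1); best=20000 via (C,hash)
  {ACDE}: card=30000; try (E,hash)→10600, (E,merge)→22050, (D,hash)→48880, (E,nl)→305400, (D,merge)→648160, (D,nl)→4509700; best=10600 via (E,hash)
  {ABCDE}: card=36000; try (B,hash)→46000, (D,hash)→66680, (B,nl_idx)→316600, (B,merge)→493600, (D,merge)→785960, (D,nl)→5420000 …(+1); best=46000 via (B,hash)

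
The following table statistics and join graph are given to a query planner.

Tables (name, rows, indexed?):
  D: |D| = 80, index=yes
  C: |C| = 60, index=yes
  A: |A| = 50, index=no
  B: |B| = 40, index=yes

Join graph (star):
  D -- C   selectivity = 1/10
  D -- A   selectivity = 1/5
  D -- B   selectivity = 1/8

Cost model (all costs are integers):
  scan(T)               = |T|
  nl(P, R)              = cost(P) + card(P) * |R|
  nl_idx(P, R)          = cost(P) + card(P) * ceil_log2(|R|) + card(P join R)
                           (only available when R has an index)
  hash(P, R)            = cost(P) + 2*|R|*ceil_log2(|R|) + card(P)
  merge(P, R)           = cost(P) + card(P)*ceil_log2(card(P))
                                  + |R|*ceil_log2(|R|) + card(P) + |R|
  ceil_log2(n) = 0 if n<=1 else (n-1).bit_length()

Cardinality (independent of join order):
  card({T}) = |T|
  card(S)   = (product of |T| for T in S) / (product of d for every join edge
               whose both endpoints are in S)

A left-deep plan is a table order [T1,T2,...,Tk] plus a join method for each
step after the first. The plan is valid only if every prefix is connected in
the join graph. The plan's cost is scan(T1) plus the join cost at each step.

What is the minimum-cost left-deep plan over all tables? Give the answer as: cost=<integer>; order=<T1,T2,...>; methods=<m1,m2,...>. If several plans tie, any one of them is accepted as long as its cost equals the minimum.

Selinger DP (subsets sized 1..n):
  {D}: scan cost=80, card=80
  {C}: scan cost=60, card=60
  {A}: scan cost=50, card=50
  {B}: scan cost=40, card=40
  {CD}: card=480; try (C,hash)→880, (D,nl_idx)→960, (C,nl_idx)→1040, (D,merge)→1120, (C,merge)→1140, (D,hash)→1240 …(+2); best=880 via (C,hash)
  {AD}: card=800; try (A,hash)→760, (D,merge)→1040, (A,merge)→1070, (D,nl_idx)→1200, (D,hash)→1220, (D,nl)→4050 …(+1); best=760 via (A,hash)
  {BD}: card=400; try (B,hash)→640, (D,nl_idx)→720, (D,merge)→960, (B,nl_idx)→960, (B,merge)→1000, (D,hash)→1200 …(+2); best=640 via (B,hash)
  {ACD}: card=4800; try (A,hash)→1960, (C,hash)→2280, (A,merge)→6030, (C,merge)→9980, (C,nl_idx)→10360, (A,nl)→24880 …(+1); best=1960 via (A,hash)
  {BCD}: card=2400; try (C,hash)→1760, (B,hash)→1840, (C,merge)→5060, (C,nl_idx)→5440, (B,merge)→5960, (B,nl_idx)→6160 …(+2); best=1760 via (C,hash)
  {ABD}: card=4000; try (A,hash)→1640, (B,hash)→2040, (A,merge)→4990, (B,nl_idx)→9560, (B,merge)→9840, (A,nl)→20640 …(+1); best=1640 via (A,hash)
  {ABCD}: card=24000; try (A,hash)→4760, (C,hash)→6360, (B,hash)→7240, (A,merge)→33310, (C,nl_idx)→49640, (C,merge)→54060 …(+5); best=4760 via (A,hash)

cost=4760; order=D,B,C,A; methods=hash,hash,hash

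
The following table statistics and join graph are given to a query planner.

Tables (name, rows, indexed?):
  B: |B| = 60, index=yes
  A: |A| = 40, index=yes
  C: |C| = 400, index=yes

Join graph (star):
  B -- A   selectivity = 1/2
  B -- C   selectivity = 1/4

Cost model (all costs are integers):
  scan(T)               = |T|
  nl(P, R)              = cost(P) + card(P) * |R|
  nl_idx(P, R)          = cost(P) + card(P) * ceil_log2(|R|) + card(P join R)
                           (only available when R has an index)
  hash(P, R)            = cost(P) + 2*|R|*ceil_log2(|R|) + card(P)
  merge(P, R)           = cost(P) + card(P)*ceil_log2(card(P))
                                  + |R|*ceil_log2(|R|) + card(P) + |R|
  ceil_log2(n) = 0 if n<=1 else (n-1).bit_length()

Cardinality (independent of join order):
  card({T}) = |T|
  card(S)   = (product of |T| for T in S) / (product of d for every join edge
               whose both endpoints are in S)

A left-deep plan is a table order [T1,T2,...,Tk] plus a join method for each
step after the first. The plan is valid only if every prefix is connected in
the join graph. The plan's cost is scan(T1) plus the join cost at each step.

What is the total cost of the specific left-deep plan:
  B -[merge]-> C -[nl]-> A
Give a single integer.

244480

step 1: scan B: cost=60, card=60
step 2: join C via merge
    card(P join C) = 60*400/(4) = 6000
    cost = 60 + 60*6 + 400*9 + 60 + 400 = 4480
step 3: join A via nl
    card(P join A) = 6000*40/(2) = 120000
    cost = 4480 + 6000*40 = 244480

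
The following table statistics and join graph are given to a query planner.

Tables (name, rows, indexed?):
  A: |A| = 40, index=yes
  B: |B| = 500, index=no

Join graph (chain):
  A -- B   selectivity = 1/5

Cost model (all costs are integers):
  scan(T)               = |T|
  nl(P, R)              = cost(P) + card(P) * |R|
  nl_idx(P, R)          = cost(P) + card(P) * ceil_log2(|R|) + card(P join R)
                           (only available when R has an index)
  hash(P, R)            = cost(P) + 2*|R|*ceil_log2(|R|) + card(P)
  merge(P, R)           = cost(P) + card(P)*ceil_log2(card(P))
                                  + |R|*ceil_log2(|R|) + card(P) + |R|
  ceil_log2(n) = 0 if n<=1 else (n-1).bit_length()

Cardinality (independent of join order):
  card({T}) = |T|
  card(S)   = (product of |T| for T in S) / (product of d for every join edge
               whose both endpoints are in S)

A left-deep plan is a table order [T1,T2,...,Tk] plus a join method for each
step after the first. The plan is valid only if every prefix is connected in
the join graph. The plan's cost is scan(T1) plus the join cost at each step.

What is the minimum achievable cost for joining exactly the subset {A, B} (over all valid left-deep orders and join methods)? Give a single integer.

Selinger DP over subsets of {A,B}:
  {A}: scan cost=40, card=40
  {B}: scan cost=500, card=500
  {AB}: card=4000; try (A,hash)→1480, (B,merge)→5320, (A,merge)→5780, (A,nl_idx)→7500, (B,hash)→9080, (B,nl)→20040 …(+1); best=1480 via (A,hash)

1480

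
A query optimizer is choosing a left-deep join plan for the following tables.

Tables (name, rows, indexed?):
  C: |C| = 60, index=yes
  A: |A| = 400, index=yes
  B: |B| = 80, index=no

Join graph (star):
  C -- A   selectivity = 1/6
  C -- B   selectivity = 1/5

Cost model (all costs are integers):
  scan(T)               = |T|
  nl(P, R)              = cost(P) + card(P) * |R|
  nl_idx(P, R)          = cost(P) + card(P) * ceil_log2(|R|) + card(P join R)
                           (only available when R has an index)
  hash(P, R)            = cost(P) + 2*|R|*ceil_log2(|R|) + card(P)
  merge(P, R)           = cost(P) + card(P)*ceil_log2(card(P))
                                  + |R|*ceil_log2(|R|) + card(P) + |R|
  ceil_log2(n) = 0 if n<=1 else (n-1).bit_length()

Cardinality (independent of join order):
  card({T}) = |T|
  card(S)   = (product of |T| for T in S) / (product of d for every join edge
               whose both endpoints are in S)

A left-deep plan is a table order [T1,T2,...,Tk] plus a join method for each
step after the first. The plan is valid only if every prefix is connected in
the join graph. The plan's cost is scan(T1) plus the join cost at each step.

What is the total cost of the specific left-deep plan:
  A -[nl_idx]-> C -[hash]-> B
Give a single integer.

11920

step 1: scan A: cost=400, card=400
step 2: join C via nl_idx
    card(P join C) = 400*60/(6) = 4000
    cost = 400 + 400*6 + 4000 = 6800
step 3: join B via hash
    card(P join B) = 4000*80/(5) = 64000
    cost = 6800 + 2*80*7 + 4000 = 11920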